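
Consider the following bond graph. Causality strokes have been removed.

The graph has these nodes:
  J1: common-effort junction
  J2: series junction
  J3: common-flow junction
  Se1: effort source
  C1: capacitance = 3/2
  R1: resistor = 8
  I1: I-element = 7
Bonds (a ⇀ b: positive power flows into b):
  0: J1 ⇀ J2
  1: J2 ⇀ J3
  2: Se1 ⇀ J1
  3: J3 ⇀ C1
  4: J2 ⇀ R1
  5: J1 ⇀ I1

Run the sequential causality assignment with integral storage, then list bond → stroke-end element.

bond 0 stroke→J2
bond 1 stroke→J2
bond 2 stroke→J1
bond 3 stroke→J3
bond 4 stroke→R1
bond 5 stroke→I1

β2 stroke at J1  (source Se1 imposes e)
β0 stroke at J2  (common-e at J1 fixed by 2)
β5 stroke at I1  (common-e at J1 fixed by 2)
β3 stroke at J3  (C1 outputs effort q/C1)
β1 stroke at J2  (J3: last free bond brings flow in)
β4 stroke at R1  (closing 1-jn rule on J2)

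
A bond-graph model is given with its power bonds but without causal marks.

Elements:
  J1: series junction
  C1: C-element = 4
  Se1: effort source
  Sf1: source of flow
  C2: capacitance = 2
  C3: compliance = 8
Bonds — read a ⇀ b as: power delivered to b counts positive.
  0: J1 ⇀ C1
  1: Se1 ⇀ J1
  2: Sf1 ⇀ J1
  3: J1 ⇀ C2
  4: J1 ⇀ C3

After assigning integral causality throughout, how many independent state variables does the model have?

#1 →J1  (source Se1 imposes e)
#2 →Sf1  (Sf1: flow source, stroke at near end)
#0 →J1  (1-jn J1 has f-setter on 2)
#3 →J1  (1-jn J1 has f-setter on 2)
#4 →J1  (J1 flow already set via bond 2)

3  (C1, C2, C3 all integral)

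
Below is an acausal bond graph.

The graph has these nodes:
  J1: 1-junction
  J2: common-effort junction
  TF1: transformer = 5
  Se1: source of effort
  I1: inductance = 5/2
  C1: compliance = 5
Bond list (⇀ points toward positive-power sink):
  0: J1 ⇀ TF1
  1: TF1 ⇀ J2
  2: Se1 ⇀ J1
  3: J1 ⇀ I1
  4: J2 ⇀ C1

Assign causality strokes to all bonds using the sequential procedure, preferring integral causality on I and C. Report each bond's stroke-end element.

bond 2 |J1  (Se1 (Se) sets effort on bond)
bond 3 |I1  (I1: I, integral causality)
bond 0 |J1  (1-jn J1 has f-setter on 3)
bond 1 |TF1  (TF1: transformer flips bond 0)
bond 4 |J2  (closing 0-jn rule on J2)

β0 stroke at J1
β1 stroke at TF1
β2 stroke at J1
β3 stroke at I1
β4 stroke at J2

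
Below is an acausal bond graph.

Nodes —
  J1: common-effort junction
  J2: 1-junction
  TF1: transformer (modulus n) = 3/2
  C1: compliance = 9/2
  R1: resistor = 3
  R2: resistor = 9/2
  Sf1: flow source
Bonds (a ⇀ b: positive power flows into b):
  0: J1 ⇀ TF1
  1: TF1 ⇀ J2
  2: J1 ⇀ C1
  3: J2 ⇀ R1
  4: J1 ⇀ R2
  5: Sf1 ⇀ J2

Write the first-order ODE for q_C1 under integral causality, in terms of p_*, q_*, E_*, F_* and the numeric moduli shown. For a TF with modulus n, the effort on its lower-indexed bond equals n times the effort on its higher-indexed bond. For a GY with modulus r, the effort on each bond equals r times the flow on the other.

bond 5 |Sf1  (Sf1: flow source, stroke at near end)
bond 1 |J2  (J2 flow already set via bond 5)
bond 3 |J2  (J2: bond 5 brought flow, rest push out)
bond 0 |TF1  (TF1 one-in-one-out from 1)
bond 2 |J1  (C1 integral (e out))
bond 4 |R2  (J1 effort already set via bond 2)

dq_C1/dt = -2*F_Sf1/3 - 4*q_C1/81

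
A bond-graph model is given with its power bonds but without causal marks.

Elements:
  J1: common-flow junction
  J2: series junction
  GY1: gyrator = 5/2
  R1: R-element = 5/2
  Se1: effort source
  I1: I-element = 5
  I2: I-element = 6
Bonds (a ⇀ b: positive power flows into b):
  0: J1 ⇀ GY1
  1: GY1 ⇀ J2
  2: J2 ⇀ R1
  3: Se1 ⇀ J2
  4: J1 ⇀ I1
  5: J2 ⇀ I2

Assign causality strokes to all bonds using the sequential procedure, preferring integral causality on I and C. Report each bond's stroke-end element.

β3 stroke at J2  (Se1 (Se) sets effort on bond)
β4 stroke at I1  (I1 outputs flow p/I1)
β0 stroke at J1  (1-jn J1 has f-setter on 4)
β1 stroke at J2  (GY1 both-in/both-out from 0)
β5 stroke at I2  (prefer integral on I2)
β2 stroke at J2  (1-jn J2 has f-setter on 5)

#0 |J1
#1 |J2
#2 |J2
#3 |J2
#4 |I1
#5 |I2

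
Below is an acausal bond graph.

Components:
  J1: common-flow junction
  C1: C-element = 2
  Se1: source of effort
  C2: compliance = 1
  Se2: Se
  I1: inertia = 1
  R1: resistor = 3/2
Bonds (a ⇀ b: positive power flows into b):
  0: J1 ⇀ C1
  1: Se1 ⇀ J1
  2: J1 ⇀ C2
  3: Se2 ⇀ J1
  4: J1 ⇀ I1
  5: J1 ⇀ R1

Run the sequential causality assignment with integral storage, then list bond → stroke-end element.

β1 stroke at J1  (source Se1 imposes e)
β3 stroke at J1  (Se2 (Se) sets effort on bond)
β0 stroke at J1  (C1 integral (e out))
β2 stroke at J1  (C2: C, integral causality)
β4 stroke at I1  (I1 outputs flow p/I1)
β5 stroke at J1  (common-f at J1 fixed by 4)

bond 0 →J1
bond 1 →J1
bond 2 →J1
bond 3 →J1
bond 4 →I1
bond 5 →J1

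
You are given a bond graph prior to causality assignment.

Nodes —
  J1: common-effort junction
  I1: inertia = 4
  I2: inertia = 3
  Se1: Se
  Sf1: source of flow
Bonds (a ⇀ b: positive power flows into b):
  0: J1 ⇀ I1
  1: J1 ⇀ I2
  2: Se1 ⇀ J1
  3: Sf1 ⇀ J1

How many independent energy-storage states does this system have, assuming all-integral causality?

#2 stroke at J1  (Se1: effort source, stroke at far end)
#3 stroke at Sf1  (source Sf1 imposes f)
#0 stroke at I1  (common-e at J1 fixed by 2)
#1 stroke at I2  (0-jn J1 has e-setter on 2)

2  (I1, I2 all integral)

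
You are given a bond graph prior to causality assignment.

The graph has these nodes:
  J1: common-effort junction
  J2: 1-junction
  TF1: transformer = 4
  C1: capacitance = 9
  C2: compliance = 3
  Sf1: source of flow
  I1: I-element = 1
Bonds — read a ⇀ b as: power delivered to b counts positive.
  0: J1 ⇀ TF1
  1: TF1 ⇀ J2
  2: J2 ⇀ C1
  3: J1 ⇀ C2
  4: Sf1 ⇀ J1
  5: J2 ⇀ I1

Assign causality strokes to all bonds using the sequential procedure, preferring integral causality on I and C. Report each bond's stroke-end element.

#0 →TF1
#1 →J2
#2 →J2
#3 →J1
#4 →Sf1
#5 →I1

bond 4 →Sf1  (source Sf1 imposes f)
bond 2 →J2  (prefer integral on C1)
bond 3 →J1  (C2: C, integral causality)
bond 0 →TF1  (J1: bond 3 brought effort, rest push out)
bond 1 →J2  (TF1: transformer flips bond 0)
bond 5 →I1  (J2 needs exactly one f-in)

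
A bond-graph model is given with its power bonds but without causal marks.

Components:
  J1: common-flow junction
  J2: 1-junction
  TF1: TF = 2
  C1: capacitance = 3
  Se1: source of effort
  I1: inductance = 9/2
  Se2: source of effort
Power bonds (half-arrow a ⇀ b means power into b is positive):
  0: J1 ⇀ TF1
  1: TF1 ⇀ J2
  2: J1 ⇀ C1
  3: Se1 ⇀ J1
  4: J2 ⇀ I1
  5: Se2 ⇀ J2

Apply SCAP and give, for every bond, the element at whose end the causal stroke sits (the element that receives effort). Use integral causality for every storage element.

bond 0 →TF1
bond 1 →J2
bond 2 →J1
bond 3 →J1
bond 4 →I1
bond 5 →J2

#3 stroke at J1  (Se1 fixes effort; stroke away)
#5 stroke at J2  (Se2 (Se) sets effort on bond)
#2 stroke at J1  (prefer integral on C1)
#0 stroke at TF1  (J1 needs exactly one f-in)
#1 stroke at J2  (TF TF1: opposite of bond 0)
#4 stroke at I1  (closing 1-jn rule on J2)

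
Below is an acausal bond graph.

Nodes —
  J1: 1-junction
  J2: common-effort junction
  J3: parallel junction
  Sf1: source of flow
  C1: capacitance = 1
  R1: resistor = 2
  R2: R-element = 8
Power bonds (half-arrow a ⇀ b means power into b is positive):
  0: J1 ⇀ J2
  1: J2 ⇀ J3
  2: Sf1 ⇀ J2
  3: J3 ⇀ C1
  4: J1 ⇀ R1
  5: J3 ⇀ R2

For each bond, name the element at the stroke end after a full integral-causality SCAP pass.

b2 →Sf1  (Sf1 (Sf) sets flow on bond)
b3 →J3  (prefer integral on C1)
b1 →J2  (common-e at J3 fixed by 3)
b5 →R2  (common-e at J3 fixed by 3)
b0 →J1  (common-e at J2 fixed by 1)
b4 →R1  (closing 1-jn rule on J1)

b0 →J1
b1 →J2
b2 →Sf1
b3 →J3
b4 →R1
b5 →R2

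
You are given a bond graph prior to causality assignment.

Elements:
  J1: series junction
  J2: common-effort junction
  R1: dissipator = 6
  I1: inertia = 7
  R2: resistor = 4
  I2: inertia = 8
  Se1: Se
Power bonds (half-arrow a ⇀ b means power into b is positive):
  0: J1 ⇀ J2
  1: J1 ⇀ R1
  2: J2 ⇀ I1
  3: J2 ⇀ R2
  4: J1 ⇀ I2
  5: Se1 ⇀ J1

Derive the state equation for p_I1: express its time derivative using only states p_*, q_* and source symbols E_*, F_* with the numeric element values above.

dp_I1/dt = -4*p_I1/7 + p_I2/2

#5 →J1  (Se1: effort source, stroke at far end)
#2 →I1  (I1 outputs flow p/I1)
#4 →I2  (prefer integral on I2)
#0 →J1  (common-f at J1 fixed by 4)
#1 →J1  (J1: bond 4 brought flow, rest push out)
#3 →J2  (closing 0-jn rule on J2)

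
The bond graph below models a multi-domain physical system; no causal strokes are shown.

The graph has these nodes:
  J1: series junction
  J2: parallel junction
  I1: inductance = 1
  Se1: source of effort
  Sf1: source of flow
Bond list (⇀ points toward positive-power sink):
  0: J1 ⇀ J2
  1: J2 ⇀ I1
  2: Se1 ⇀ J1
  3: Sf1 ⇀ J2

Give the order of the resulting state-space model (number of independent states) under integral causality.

1  (I1 all integral)

b2 |J1  (source Se1 imposes e)
b3 |Sf1  (Sf1 (Sf) sets flow on bond)
b0 |J2  (closing 1-jn rule on J1)
b1 |I1  (J2 effort already set via bond 0)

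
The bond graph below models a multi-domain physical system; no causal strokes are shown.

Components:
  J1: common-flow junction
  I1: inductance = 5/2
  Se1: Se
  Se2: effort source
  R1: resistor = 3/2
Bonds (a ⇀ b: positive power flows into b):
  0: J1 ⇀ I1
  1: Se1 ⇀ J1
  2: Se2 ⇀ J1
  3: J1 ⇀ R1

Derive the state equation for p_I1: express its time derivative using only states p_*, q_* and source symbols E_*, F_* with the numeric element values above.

dp_I1/dt = E_Se1 + E_Se2 - 3*p_I1/5

#1 stroke→J1  (Se1 (Se) sets effort on bond)
#2 stroke→J1  (source Se2 imposes e)
#0 stroke→I1  (I1 integral (f out))
#3 stroke→J1  (1-jn J1 has f-setter on 0)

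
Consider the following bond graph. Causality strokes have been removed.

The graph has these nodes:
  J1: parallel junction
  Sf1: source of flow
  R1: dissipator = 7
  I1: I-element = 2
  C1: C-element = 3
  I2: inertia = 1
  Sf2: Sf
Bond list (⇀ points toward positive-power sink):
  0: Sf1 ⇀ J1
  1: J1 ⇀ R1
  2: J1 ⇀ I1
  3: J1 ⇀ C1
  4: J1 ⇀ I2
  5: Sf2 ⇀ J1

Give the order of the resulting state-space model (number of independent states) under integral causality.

3  (C1, I1, I2 all integral)

β0 stroke→Sf1  (Sf1: flow source, stroke at near end)
β5 stroke→Sf2  (Sf2: flow source, stroke at near end)
β2 stroke→I1  (I1: I, integral causality)
β3 stroke→J1  (C1 integral (e out))
β1 stroke→R1  (common-e at J1 fixed by 3)
β4 stroke→I2  (0-jn J1 has e-setter on 3)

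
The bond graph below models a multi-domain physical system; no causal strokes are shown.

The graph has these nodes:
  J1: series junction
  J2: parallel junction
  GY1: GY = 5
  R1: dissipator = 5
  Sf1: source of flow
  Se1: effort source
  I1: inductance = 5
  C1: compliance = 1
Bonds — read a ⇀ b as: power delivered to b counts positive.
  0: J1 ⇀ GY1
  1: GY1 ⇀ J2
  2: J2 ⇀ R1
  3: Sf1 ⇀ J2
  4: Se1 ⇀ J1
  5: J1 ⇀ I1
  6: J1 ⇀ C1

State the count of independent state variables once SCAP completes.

2  (C1, I1 all integral)

b3 stroke→Sf1  (Sf1 fixes flow; stroke at Sf1)
b4 stroke→J1  (Se1: effort source, stroke at far end)
b5 stroke→I1  (I1 integral (f out))
b0 stroke→J1  (common-f at J1 fixed by 5)
b6 stroke→J1  (1-jn J1 has f-setter on 5)
b1 stroke→J2  (through GY1, causality inverts; strokes same side of GY1)
b2 stroke→R1  (J2: bond 1 brought effort, rest push out)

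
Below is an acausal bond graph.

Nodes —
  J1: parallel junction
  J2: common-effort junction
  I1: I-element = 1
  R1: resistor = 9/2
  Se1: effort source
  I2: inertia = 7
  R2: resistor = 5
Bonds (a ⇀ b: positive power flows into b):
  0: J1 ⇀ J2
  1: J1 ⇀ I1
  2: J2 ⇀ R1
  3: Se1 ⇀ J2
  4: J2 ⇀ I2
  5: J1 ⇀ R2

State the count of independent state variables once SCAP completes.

β3 stroke at J2  (Se1 (Se) sets effort on bond)
β0 stroke at J1  (J2 effort already set via bond 3)
β2 stroke at R1  (J2: bond 3 brought effort, rest push out)
β4 stroke at I2  (J2: bond 3 brought effort, rest push out)
β1 stroke at I1  (0-jn J1 has e-setter on 0)
β5 stroke at R2  (0-jn J1 has e-setter on 0)

2  (I1, I2 all integral)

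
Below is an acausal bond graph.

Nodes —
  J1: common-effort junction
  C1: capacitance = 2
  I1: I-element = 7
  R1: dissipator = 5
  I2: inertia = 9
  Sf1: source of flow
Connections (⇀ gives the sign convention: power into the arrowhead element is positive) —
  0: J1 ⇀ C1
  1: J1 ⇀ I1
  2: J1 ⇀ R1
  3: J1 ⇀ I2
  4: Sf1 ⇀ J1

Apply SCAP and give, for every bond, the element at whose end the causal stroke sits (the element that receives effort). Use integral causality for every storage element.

β4 →Sf1  (source Sf1 imposes f)
β0 →J1  (prefer integral on C1)
β1 →I1  (J1 effort already set via bond 0)
β2 →R1  (common-e at J1 fixed by 0)
β3 →I2  (0-jn J1 has e-setter on 0)

b0 stroke→J1
b1 stroke→I1
b2 stroke→R1
b3 stroke→I2
b4 stroke→Sf1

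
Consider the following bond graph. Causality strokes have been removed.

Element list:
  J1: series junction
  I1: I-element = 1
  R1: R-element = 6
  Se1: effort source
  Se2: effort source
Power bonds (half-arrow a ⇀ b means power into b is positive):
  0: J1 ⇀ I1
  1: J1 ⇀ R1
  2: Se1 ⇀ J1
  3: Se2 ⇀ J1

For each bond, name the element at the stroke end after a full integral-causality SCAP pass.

β0 |I1
β1 |J1
β2 |J1
β3 |J1

bond 2 |J1  (Se1 (Se) sets effort on bond)
bond 3 |J1  (Se2 fixes effort; stroke away)
bond 0 |I1  (I1: I, integral causality)
bond 1 |J1  (J1 flow already set via bond 0)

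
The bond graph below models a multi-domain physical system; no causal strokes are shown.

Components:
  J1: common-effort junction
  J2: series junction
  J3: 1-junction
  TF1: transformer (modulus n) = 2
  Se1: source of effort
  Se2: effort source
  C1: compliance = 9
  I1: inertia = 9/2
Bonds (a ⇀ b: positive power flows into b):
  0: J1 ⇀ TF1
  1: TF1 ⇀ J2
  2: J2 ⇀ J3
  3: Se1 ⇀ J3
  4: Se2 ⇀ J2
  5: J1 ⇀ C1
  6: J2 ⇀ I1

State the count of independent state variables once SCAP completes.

β3 →J3  (Se1: effort source, stroke at far end)
β4 →J2  (source Se2 imposes e)
β2 →J2  (J3: last free bond brings flow in)
β5 →J1  (C1: C, integral causality)
β0 →TF1  (common-e at J1 fixed by 5)
β1 →J2  (TF1 one-in-one-out from 0)
β6 →I1  (closing 1-jn rule on J2)

2  (C1, I1 all integral)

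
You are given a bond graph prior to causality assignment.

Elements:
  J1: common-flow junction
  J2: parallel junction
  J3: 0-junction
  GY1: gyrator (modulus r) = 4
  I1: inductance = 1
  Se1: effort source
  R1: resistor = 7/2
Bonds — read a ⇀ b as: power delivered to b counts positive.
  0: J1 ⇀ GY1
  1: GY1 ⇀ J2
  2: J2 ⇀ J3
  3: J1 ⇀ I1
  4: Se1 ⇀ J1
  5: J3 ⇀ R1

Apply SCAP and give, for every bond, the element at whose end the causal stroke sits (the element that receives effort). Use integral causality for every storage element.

b0 →J1
b1 →J2
b2 →J3
b3 →I1
b4 →J1
b5 →R1

#4 stroke at J1  (source Se1 imposes e)
#3 stroke at I1  (I1: I, integral causality)
#0 stroke at J1  (J1 flow already set via bond 3)
#1 stroke at J2  (GY GY1: same side as bond 0)
#2 stroke at J3  (0-jn J2 has e-setter on 1)
#5 stroke at R1  (common-e at J3 fixed by 2)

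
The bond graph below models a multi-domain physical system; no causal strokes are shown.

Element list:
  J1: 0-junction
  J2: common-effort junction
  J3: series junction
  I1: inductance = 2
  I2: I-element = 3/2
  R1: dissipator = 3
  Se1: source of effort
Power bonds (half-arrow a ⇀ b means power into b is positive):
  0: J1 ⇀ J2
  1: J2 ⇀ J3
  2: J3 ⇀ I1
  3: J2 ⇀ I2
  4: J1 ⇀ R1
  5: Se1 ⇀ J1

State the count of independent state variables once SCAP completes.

b5 stroke→J1  (source Se1 imposes e)
b0 stroke→J2  (J1 effort already set via bond 5)
b4 stroke→R1  (J1: bond 5 brought effort, rest push out)
b1 stroke→J3  (J2 effort already set via bond 0)
b3 stroke→I2  (common-e at J2 fixed by 0)
b2 stroke→I1  (J3 needs exactly one f-in)

2  (I1, I2 all integral)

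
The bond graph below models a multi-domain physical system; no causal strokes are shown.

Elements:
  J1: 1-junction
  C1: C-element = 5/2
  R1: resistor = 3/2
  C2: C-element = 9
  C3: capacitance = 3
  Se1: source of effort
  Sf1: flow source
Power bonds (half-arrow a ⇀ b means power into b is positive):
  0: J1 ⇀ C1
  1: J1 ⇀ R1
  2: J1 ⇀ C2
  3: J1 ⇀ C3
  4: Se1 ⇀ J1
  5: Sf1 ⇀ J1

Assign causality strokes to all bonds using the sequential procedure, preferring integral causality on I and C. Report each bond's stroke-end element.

b4 |J1  (Se1 fixes effort; stroke away)
b5 |Sf1  (Sf1: flow source, stroke at near end)
b0 |J1  (1-jn J1 has f-setter on 5)
b1 |J1  (J1 flow already set via bond 5)
b2 |J1  (common-f at J1 fixed by 5)
b3 |J1  (1-jn J1 has f-setter on 5)

b0 |J1
b1 |J1
b2 |J1
b3 |J1
b4 |J1
b5 |Sf1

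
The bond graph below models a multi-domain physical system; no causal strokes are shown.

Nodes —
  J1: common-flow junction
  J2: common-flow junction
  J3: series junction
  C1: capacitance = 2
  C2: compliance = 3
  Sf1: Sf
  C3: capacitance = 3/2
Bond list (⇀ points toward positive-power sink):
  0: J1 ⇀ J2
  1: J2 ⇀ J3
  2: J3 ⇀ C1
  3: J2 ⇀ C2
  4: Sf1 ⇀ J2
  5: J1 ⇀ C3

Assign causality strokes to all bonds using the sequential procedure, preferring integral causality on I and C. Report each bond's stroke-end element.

#4 stroke→Sf1  (Sf1: flow source, stroke at near end)
#0 stroke→J2  (common-f at J2 fixed by 4)
#1 stroke→J2  (J2 flow already set via bond 4)
#3 stroke→J2  (J2: bond 4 brought flow, rest push out)
#2 stroke→J3  (J3 flow already set via bond 1)
#5 stroke→J1  (common-f at J1 fixed by 0)

β0 |J2
β1 |J2
β2 |J3
β3 |J2
β4 |Sf1
β5 |J1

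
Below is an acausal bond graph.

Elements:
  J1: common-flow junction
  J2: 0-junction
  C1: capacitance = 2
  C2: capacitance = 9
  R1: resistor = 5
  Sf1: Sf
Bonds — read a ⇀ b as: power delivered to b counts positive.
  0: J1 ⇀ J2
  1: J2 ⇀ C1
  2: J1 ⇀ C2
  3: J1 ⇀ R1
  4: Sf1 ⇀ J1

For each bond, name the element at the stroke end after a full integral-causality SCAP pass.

b0 →J1
b1 →J2
b2 →J1
b3 →J1
b4 →Sf1

#4 stroke at Sf1  (Sf1 fixes flow; stroke at Sf1)
#0 stroke at J1  (1-jn J1 has f-setter on 4)
#2 stroke at J1  (common-f at J1 fixed by 4)
#3 stroke at J1  (1-jn J1 has f-setter on 4)
#1 stroke at J2  (J2 needs exactly one e-in)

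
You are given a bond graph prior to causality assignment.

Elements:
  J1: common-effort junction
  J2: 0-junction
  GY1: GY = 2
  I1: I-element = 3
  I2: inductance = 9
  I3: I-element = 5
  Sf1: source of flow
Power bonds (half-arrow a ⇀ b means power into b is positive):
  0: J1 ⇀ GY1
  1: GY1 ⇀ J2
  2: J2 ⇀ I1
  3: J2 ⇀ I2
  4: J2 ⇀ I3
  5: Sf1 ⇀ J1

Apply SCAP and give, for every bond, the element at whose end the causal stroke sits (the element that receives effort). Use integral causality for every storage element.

bond 5 stroke→Sf1  (Sf1: flow source, stroke at near end)
bond 0 stroke→J1  (only one effort-in slot at J1)
bond 1 stroke→J2  (GY1 both-in/both-out from 0)
bond 2 stroke→I1  (J2 effort already set via bond 1)
bond 3 stroke→I2  (0-jn J2 has e-setter on 1)
bond 4 stroke→I3  (J2: bond 1 brought effort, rest push out)

β0 →J1
β1 →J2
β2 →I1
β3 →I2
β4 →I3
β5 →Sf1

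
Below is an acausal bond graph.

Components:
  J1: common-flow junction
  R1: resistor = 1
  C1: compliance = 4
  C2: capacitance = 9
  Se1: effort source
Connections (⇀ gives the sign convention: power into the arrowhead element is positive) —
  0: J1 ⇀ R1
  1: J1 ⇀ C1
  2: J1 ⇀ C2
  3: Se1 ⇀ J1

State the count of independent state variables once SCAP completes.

2  (C1, C2 all integral)

#3 stroke at J1  (Se1 (Se) sets effort on bond)
#1 stroke at J1  (C1 integral (e out))
#2 stroke at J1  (C2 outputs effort q/C2)
#0 stroke at R1  (J1: last free bond brings flow in)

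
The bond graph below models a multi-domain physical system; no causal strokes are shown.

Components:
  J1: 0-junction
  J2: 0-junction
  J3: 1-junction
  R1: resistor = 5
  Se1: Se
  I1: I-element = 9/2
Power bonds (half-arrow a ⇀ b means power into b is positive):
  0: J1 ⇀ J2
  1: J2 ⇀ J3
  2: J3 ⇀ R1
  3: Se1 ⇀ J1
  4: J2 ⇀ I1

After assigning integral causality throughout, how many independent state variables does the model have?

1  (I1 all integral)

b3 stroke→J1  (Se1 (Se) sets effort on bond)
b0 stroke→J2  (J1 effort already set via bond 3)
b1 stroke→J3  (common-e at J2 fixed by 0)
b4 stroke→I1  (J2: bond 0 brought effort, rest push out)
b2 stroke→R1  (J3: last free bond brings flow in)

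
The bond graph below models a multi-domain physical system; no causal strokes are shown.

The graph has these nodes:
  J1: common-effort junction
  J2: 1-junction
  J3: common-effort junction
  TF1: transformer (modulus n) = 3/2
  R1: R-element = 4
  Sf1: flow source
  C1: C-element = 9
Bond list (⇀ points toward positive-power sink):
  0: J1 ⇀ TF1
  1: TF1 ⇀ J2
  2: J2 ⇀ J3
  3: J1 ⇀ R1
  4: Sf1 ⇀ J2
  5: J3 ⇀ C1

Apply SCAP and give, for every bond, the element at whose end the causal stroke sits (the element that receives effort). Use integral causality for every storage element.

bond 4 →Sf1  (Sf1 (Sf) sets flow on bond)
bond 1 →J2  (J2: bond 4 brought flow, rest push out)
bond 2 →J2  (1-jn J2 has f-setter on 4)
bond 5 →J3  (J3: last free bond brings effort in)
bond 0 →TF1  (TF1 one-in-one-out from 1)
bond 3 →J1  (J1: last free bond brings effort in)

β0 stroke→TF1
β1 stroke→J2
β2 stroke→J2
β3 stroke→J1
β4 stroke→Sf1
β5 stroke→J3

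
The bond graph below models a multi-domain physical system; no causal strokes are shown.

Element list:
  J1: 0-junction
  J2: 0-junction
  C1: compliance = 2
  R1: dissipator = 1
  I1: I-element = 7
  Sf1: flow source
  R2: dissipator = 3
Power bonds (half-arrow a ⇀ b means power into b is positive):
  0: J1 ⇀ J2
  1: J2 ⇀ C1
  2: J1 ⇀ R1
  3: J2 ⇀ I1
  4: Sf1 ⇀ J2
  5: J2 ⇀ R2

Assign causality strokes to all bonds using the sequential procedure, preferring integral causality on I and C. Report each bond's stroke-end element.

β4 |Sf1  (source Sf1 imposes f)
β1 |J2  (C1: C, integral causality)
β0 |J1  (J2 effort already set via bond 1)
β3 |I1  (common-e at J2 fixed by 1)
β5 |R2  (J2: bond 1 brought effort, rest push out)
β2 |R1  (0-jn J1 has e-setter on 0)

bond 0 →J1
bond 1 →J2
bond 2 →R1
bond 3 →I1
bond 4 →Sf1
bond 5 →R2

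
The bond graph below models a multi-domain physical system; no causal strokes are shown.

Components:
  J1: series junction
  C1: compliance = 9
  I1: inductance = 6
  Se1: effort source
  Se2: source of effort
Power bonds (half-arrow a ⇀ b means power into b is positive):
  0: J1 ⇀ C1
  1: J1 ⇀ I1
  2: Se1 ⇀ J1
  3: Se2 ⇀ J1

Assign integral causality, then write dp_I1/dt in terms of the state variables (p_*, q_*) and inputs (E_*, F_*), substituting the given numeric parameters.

#2 stroke→J1  (Se1: effort source, stroke at far end)
#3 stroke→J1  (Se2 (Se) sets effort on bond)
#0 stroke→J1  (C1 integral (e out))
#1 stroke→I1  (J1: last free bond brings flow in)

dp_I1/dt = E_Se1 + E_Se2 - q_C1/9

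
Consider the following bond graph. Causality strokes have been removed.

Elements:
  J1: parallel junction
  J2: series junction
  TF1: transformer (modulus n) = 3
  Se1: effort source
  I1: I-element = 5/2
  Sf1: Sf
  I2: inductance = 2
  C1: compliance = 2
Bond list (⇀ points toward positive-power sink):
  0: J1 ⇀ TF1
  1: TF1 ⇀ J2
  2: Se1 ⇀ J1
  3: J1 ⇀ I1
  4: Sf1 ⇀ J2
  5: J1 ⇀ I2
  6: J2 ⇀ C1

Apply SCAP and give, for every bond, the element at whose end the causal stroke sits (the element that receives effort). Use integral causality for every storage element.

bond 0 stroke→TF1
bond 1 stroke→J2
bond 2 stroke→J1
bond 3 stroke→I1
bond 4 stroke→Sf1
bond 5 stroke→I2
bond 6 stroke→J2

bond 2 stroke→J1  (Se1: effort source, stroke at far end)
bond 4 stroke→Sf1  (Sf1 (Sf) sets flow on bond)
bond 0 stroke→TF1  (common-e at J1 fixed by 2)
bond 3 stroke→I1  (J1: bond 2 brought effort, rest push out)
bond 5 stroke→I2  (J1: bond 2 brought effort, rest push out)
bond 1 stroke→J2  (J2 flow already set via bond 4)
bond 6 stroke→J2  (J2 flow already set via bond 4)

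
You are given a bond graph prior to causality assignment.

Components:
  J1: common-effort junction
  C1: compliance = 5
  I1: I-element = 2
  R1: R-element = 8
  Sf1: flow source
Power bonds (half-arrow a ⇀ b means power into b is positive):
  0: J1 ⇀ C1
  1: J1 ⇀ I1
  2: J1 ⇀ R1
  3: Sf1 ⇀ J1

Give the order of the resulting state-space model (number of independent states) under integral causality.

β3 stroke→Sf1  (Sf1: flow source, stroke at near end)
β0 stroke→J1  (C1 outputs effort q/C1)
β1 stroke→I1  (J1 effort already set via bond 0)
β2 stroke→R1  (common-e at J1 fixed by 0)

2  (C1, I1 all integral)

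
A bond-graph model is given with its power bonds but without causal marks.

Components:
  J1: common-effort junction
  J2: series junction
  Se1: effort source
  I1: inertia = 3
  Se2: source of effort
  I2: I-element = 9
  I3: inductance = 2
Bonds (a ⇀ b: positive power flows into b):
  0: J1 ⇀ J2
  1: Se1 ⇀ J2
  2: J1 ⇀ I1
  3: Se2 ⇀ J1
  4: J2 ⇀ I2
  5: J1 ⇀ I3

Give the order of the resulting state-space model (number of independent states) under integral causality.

β1 →J2  (Se1 (Se) sets effort on bond)
β3 →J1  (source Se2 imposes e)
β0 →J2  (J1: bond 3 brought effort, rest push out)
β2 →I1  (0-jn J1 has e-setter on 3)
β5 →I3  (J1 effort already set via bond 3)
β4 →I2  (closing 1-jn rule on J2)

3  (I1, I2, I3 all integral)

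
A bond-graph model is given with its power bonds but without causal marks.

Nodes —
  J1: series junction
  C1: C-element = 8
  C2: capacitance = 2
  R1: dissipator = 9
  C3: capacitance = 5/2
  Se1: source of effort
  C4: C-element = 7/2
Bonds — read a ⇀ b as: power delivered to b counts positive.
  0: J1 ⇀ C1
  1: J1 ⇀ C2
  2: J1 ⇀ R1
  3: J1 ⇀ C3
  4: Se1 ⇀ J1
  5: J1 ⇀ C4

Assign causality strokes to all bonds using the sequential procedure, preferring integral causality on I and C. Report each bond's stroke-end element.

bond 4 →J1  (Se1 (Se) sets effort on bond)
bond 0 →J1  (C1: C, integral causality)
bond 1 →J1  (C2 integral (e out))
bond 3 →J1  (prefer integral on C3)
bond 5 →J1  (prefer integral on C4)
bond 2 →R1  (only one flow-in slot at J1)

bond 0 |J1
bond 1 |J1
bond 2 |R1
bond 3 |J1
bond 4 |J1
bond 5 |J1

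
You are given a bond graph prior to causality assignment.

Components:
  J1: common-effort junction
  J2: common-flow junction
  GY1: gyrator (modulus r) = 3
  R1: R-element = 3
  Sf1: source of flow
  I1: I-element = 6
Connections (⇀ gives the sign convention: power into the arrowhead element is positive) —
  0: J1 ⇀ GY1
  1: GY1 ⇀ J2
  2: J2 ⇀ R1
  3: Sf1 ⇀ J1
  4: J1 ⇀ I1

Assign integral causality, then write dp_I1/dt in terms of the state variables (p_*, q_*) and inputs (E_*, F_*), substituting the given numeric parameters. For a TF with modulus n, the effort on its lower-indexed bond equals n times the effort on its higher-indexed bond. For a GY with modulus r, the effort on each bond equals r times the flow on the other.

β3 stroke at Sf1  (Sf1 (Sf) sets flow on bond)
β4 stroke at I1  (I1 integral (f out))
β0 stroke at J1  (J1 needs exactly one e-in)
β1 stroke at J2  (GY1 both-in/both-out from 0)
β2 stroke at R1  (only one flow-in slot at J2)

dp_I1/dt = 3*F_Sf1 - p_I1/2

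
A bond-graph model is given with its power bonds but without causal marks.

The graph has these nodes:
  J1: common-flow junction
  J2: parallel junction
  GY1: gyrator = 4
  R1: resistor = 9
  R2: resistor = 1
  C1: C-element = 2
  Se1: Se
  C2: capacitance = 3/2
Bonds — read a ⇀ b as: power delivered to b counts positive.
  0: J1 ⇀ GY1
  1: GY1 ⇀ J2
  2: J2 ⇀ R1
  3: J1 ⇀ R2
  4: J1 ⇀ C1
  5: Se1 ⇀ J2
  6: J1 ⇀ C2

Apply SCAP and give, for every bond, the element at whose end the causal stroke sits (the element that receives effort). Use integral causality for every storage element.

b0 stroke at GY1
b1 stroke at GY1
b2 stroke at R1
b3 stroke at J1
b4 stroke at J1
b5 stroke at J2
b6 stroke at J1

#5 →J2  (source Se1 imposes e)
#1 →GY1  (J2 effort already set via bond 5)
#2 →R1  (J2: bond 5 brought effort, rest push out)
#0 →GY1  (GY1 both-in/both-out from 1)
#3 →J1  (J1: bond 0 brought flow, rest push out)
#4 →J1  (J1: bond 0 brought flow, rest push out)
#6 →J1  (1-jn J1 has f-setter on 0)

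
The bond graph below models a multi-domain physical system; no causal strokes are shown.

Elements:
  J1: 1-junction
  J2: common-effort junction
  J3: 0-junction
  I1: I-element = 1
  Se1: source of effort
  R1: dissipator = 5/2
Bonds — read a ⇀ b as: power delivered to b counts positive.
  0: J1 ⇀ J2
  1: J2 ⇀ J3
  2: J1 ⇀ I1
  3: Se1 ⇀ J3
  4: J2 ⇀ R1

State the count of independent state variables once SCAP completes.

1  (I1 all integral)

β3 →J3  (Se1 fixes effort; stroke away)
β1 →J2  (J3 effort already set via bond 3)
β0 →J1  (J2: bond 1 brought effort, rest push out)
β4 →R1  (0-jn J2 has e-setter on 1)
β2 →I1  (only one flow-in slot at J1)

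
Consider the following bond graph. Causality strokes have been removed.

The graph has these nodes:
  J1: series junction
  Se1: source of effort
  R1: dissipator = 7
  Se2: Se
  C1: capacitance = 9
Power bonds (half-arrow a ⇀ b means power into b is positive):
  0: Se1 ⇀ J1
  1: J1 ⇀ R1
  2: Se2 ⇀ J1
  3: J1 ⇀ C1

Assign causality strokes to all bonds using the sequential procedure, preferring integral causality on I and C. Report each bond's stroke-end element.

β0 →J1
β1 →R1
β2 →J1
β3 →J1

#0 →J1  (Se1 fixes effort; stroke away)
#2 →J1  (Se2: effort source, stroke at far end)
#3 →J1  (C1 outputs effort q/C1)
#1 →R1  (J1: last free bond brings flow in)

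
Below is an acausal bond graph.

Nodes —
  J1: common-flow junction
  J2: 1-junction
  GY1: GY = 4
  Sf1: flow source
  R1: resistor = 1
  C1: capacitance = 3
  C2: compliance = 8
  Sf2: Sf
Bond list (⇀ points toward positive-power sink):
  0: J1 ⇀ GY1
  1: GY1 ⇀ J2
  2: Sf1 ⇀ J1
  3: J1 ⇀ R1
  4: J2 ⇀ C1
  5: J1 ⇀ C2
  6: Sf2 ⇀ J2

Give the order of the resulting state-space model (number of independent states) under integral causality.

b2 stroke at Sf1  (Sf1 (Sf) sets flow on bond)
b6 stroke at Sf2  (Sf2: flow source, stroke at near end)
b0 stroke at J1  (J1 flow already set via bond 2)
b3 stroke at J1  (J1 flow already set via bond 2)
b5 stroke at J1  (1-jn J1 has f-setter on 2)
b1 stroke at J2  (1-jn J2 has f-setter on 6)
b4 stroke at J2  (1-jn J2 has f-setter on 6)

2  (C1, C2 all integral)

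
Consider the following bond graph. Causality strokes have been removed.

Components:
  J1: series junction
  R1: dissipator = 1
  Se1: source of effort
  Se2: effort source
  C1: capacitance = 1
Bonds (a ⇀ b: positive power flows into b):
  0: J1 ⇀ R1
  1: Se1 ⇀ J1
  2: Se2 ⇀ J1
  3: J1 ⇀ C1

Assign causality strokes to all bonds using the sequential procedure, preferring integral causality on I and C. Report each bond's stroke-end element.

β1 stroke→J1  (Se1 (Se) sets effort on bond)
β2 stroke→J1  (Se2 fixes effort; stroke away)
β3 stroke→J1  (C1: C, integral causality)
β0 stroke→R1  (J1: last free bond brings flow in)

β0 →R1
β1 →J1
β2 →J1
β3 →J1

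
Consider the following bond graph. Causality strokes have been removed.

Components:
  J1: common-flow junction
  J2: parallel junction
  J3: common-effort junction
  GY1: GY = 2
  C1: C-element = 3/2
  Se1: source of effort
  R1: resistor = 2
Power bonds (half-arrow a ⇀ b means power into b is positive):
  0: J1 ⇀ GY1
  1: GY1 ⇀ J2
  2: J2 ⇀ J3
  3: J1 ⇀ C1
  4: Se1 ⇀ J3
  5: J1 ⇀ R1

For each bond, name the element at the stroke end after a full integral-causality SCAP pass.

β4 stroke at J3  (Se1: effort source, stroke at far end)
β2 stroke at J2  (J3: bond 4 brought effort, rest push out)
β1 stroke at GY1  (J2: bond 2 brought effort, rest push out)
β0 stroke at GY1  (GY1: gyrator matches bond 1)
β3 stroke at J1  (1-jn J1 has f-setter on 0)
β5 stroke at J1  (J1: bond 0 brought flow, rest push out)

#0 |GY1
#1 |GY1
#2 |J2
#3 |J1
#4 |J3
#5 |J1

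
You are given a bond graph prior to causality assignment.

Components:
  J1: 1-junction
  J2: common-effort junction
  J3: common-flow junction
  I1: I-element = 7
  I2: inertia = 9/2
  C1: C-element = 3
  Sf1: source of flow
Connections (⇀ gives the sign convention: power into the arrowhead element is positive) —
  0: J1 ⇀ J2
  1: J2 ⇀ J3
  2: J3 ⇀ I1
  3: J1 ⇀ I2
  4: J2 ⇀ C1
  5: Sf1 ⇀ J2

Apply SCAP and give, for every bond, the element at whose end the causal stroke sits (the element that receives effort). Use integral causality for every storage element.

β5 |Sf1  (source Sf1 imposes f)
β2 |I1  (I1 integral (f out))
β1 |J3  (J3: bond 2 brought flow, rest push out)
β3 |I2  (prefer integral on I2)
β0 |J1  (1-jn J1 has f-setter on 3)
β4 |J2  (closing 0-jn rule on J2)

b0 stroke→J1
b1 stroke→J3
b2 stroke→I1
b3 stroke→I2
b4 stroke→J2
b5 stroke→Sf1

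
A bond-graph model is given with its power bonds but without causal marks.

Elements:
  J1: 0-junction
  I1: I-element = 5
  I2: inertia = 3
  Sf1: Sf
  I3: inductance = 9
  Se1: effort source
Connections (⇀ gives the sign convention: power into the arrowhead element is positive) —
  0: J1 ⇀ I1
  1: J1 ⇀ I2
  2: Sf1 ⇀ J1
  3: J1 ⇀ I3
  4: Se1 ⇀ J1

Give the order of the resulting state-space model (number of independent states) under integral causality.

bond 2 →Sf1  (Sf1: flow source, stroke at near end)
bond 4 →J1  (Se1 (Se) sets effort on bond)
bond 0 →I1  (common-e at J1 fixed by 4)
bond 1 →I2  (J1 effort already set via bond 4)
bond 3 →I3  (J1 effort already set via bond 4)

3  (I1, I2, I3 all integral)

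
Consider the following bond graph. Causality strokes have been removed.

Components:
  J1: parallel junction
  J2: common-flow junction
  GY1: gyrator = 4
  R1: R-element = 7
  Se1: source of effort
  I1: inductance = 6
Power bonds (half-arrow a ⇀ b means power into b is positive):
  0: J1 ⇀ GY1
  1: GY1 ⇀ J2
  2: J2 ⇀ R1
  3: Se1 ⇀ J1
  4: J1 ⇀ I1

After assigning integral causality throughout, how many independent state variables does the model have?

1  (I1 all integral)

bond 3 |J1  (Se1 fixes effort; stroke away)
bond 0 |GY1  (J1 effort already set via bond 3)
bond 4 |I1  (J1 effort already set via bond 3)
bond 1 |GY1  (GY GY1: same side as bond 0)
bond 2 |J2  (J2: bond 1 brought flow, rest push out)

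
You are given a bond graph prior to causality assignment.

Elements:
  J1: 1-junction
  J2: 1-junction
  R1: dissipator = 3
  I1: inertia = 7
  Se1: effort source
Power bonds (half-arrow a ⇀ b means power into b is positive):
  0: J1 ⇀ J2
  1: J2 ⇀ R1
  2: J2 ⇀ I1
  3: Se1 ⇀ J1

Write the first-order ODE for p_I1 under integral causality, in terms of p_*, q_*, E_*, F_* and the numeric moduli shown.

bond 3 stroke→J1  (Se1: effort source, stroke at far end)
bond 0 stroke→J2  (closing 1-jn rule on J1)
bond 2 stroke→I1  (I1 integral (f out))
bond 1 stroke→J2  (1-jn J2 has f-setter on 2)

dp_I1/dt = E_Se1 - 3*p_I1/7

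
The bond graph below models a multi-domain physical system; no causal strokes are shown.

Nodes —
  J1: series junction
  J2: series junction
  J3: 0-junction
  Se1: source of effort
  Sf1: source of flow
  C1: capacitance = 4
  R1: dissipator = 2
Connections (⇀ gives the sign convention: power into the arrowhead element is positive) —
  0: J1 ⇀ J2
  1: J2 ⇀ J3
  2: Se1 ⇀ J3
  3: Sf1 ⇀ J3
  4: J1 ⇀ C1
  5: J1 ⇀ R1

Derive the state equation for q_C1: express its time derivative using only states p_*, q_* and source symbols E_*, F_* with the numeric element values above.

dq_C1/dt = -E_Se1/2 - q_C1/8

β2 |J3  (source Se1 imposes e)
β3 |Sf1  (Sf1 fixes flow; stroke at Sf1)
β1 |J2  (J3: bond 2 brought effort, rest push out)
β0 |J1  (J2 needs exactly one f-in)
β4 |J1  (C1: C, integral causality)
β5 |R1  (J1 needs exactly one f-in)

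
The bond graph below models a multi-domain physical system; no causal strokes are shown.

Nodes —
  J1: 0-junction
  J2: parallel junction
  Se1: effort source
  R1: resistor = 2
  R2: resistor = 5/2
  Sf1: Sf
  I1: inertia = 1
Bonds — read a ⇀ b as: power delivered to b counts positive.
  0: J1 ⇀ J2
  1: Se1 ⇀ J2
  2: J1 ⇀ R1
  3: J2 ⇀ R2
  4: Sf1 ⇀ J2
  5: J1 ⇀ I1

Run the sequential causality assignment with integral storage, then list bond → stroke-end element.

bond 0 |J1
bond 1 |J2
bond 2 |R1
bond 3 |R2
bond 4 |Sf1
bond 5 |I1

b1 |J2  (Se1: effort source, stroke at far end)
b4 |Sf1  (Sf1 fixes flow; stroke at Sf1)
b0 |J1  (J2 effort already set via bond 1)
b3 |R2  (J2: bond 1 brought effort, rest push out)
b2 |R1  (J1 effort already set via bond 0)
b5 |I1  (common-e at J1 fixed by 0)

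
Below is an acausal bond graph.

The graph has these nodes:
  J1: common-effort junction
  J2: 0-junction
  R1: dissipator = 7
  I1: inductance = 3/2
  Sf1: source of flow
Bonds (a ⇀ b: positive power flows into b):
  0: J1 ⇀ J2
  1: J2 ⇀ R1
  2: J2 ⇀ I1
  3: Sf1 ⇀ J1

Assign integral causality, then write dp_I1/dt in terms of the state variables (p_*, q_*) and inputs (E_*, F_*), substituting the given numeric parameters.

bond 3 |Sf1  (Sf1 (Sf) sets flow on bond)
bond 0 |J1  (J1 needs exactly one e-in)
bond 2 |I1  (I1 outputs flow p/I1)
bond 1 |J2  (J2 needs exactly one e-in)

dp_I1/dt = 7*F_Sf1 - 14*p_I1/3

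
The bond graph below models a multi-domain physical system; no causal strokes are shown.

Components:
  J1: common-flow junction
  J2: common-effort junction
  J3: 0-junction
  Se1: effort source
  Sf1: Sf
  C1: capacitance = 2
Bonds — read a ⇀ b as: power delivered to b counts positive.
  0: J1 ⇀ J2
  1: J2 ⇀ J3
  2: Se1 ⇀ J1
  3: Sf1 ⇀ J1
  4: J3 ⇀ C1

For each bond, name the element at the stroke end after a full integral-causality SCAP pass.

b0 |J1
b1 |J2
b2 |J1
b3 |Sf1
b4 |J3

β2 stroke at J1  (Se1 fixes effort; stroke away)
β3 stroke at Sf1  (source Sf1 imposes f)
β0 stroke at J1  (1-jn J1 has f-setter on 3)
β1 stroke at J2  (J2: last free bond brings effort in)
β4 stroke at J3  (closing 0-jn rule on J3)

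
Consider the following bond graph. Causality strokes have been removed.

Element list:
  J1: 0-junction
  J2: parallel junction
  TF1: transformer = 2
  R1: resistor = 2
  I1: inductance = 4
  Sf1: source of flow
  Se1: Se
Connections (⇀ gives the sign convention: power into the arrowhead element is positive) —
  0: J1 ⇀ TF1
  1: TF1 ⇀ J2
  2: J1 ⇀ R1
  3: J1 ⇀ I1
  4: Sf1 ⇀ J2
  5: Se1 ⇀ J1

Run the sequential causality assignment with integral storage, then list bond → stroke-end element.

bond 4 |Sf1  (source Sf1 imposes f)
bond 5 |J1  (Se1: effort source, stroke at far end)
bond 0 |TF1  (J1 effort already set via bond 5)
bond 2 |R1  (J1: bond 5 brought effort, rest push out)
bond 3 |I1  (common-e at J1 fixed by 5)
bond 1 |J2  (only one effort-in slot at J2)

#0 |TF1
#1 |J2
#2 |R1
#3 |I1
#4 |Sf1
#5 |J1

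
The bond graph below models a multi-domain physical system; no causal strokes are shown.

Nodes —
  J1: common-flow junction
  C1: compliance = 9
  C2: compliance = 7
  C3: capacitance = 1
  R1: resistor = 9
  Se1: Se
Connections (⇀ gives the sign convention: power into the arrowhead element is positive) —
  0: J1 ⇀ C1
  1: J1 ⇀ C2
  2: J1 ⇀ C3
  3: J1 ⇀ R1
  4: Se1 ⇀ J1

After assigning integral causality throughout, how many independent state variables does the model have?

3  (C1, C2, C3 all integral)

β4 stroke at J1  (Se1: effort source, stroke at far end)
β0 stroke at J1  (prefer integral on C1)
β1 stroke at J1  (prefer integral on C2)
β2 stroke at J1  (C3 integral (e out))
β3 stroke at R1  (J1: last free bond brings flow in)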